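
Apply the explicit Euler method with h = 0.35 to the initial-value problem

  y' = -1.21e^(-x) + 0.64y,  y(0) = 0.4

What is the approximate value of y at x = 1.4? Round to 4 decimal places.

-0.7315

Euler: y_{n+1} = y_n + h·f(x_n, y_n).
x=0.000000, y=0.400000: f=-0.954000 → y ← 0.400000 + 0.35·(-0.954000) = 0.066100
x=0.350000, y=0.066100: f=-0.810369 → y ← 0.066100 + 0.35·(-0.810369) = -0.217529
x=0.700000, y=-0.217529: f=-0.740087 → y ← -0.217529 + 0.35·(-0.740087) = -0.476559
x=1.050000, y=-0.476559: f=-0.728423 → y ← -0.476559 + 0.35·(-0.728423) = -0.731507
y(1.4) ≈ -0.7315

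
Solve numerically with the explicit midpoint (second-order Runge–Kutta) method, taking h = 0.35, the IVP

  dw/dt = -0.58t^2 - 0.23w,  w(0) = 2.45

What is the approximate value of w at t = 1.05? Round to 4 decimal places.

1.7175

Midpoint: k1 = f(t_n, w_n); k2 = f(t_n + h/2, w_n + (h/2)·k1); w_{n+1} = w_n + h·k2.
t=0.000000, w=2.450000:
  k1 = f(0.000000, 2.450000) = -0.563500
  k2 = f(0.175000, 2.351387) = -0.558582
  w ← 2.450000 + 0.35·(-0.558582) = 2.254496
t=0.350000, w=2.254496:
  k1 = f(0.350000, 2.254496) = -0.589584
  k2 = f(0.525000, 2.151319) = -0.654666
  w ← 2.254496 + 0.35·(-0.654666) = 2.025363
t=0.700000, w=2.025363:
  k1 = f(0.700000, 2.025363) = -0.750034
  k2 = f(0.875000, 1.894107) = -0.879707
  w ← 2.025363 + 0.35·(-0.879707) = 1.717466
w(1.05) ≈ 1.7175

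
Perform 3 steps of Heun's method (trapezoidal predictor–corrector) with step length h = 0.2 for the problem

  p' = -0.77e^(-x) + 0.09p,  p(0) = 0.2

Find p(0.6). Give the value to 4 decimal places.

Heun: k1 = f(x_n, p_n); k2 = f(x_n + h, p_n + h·k1); p_{n+1} = p_n + (h/2)·(k1 + k2).
x=0.000000, p=0.200000:
  k1 = f(0.000000, 0.200000) = -0.752000
  k2 = f(0.200000, 0.049600) = -0.625959
  p ← 0.200000 + (0.2/2)·(-0.752000 + (-0.625959)) = 0.062204
x=0.200000, p=0.062204:
  k1 = f(0.200000, 0.062204) = -0.624824
  k2 = f(0.400000, -0.062761) = -0.521795
  p ← 0.062204 + (0.2/2)·(-0.624824 + (-0.521795)) = -0.052458
x=0.400000, p=-0.052458:
  k1 = f(0.400000, -0.052458) = -0.520868
  k2 = f(0.600000, -0.156631) = -0.436682
  p ← -0.052458 + (0.2/2)·(-0.520868 + (-0.436682)) = -0.148213
p(0.6) ≈ -0.1482

-0.1482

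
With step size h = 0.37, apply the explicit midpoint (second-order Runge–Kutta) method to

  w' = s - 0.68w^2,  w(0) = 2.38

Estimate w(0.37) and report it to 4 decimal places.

Midpoint: k1 = f(s_n, w_n); k2 = f(s_n + h/2, w_n + (h/2)·k1); w_{n+1} = w_n + h·k2.
s=0.000000, w=2.380000:
  k1 = f(0.000000, 2.380000) = -3.851792
  k2 = f(0.185000, 1.667418) = -1.705593
  w ← 2.380000 + 0.37·(-1.705593) = 1.748930
w(0.37) ≈ 1.7489

1.7489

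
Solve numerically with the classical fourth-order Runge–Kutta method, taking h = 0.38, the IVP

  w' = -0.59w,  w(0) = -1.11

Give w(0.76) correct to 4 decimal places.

-0.7089

RK4: k1 = f(s_n, w_n); k2 = f(s_n + h/2, w_n + (h/2)·k1); k3 = f(s_n + h/2, w_n + (h/2)·k2); k4 = f(s_n + h, w_n + h·k3); w_{n+1} = w_n + (h/6)·(k1 + 2k2 + 2k3 + k4).
s=0.000000, w=-1.110000:
  k1 = f(0.000000, -1.110000) = 0.654900
  k2 = f(0.190000, -0.985569) = 0.581486
  k3 = f(0.190000, -0.999518) = 0.589715
  k4 = f(0.380000, -0.885908) = 0.522686
  w ← -1.110000 + (0.38/6)·(k1 + 2k2 + 2k3 + k4) = -0.887067
s=0.380000, w=-0.887067:
  k1 = f(0.380000, -0.887067) = 0.523370
  k2 = f(0.570000, -0.787627) = 0.464700
  k3 = f(0.570000, -0.798774) = 0.471277
  k4 = f(0.760000, -0.707982) = 0.417709
  w ← -0.887067 + (0.38/6)·(k1 + 2k2 + 2k3 + k4) = -0.708909
w(0.76) ≈ -0.7089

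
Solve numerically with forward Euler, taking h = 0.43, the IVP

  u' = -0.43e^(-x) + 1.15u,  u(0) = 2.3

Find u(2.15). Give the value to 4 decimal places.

15.5399

Euler: u_{n+1} = u_n + h·f(x_n, u_n).
x=0.000000, u=2.300000: f=2.215000 → u ← 2.300000 + 0.43·2.215000 = 3.252450
x=0.430000, u=3.252450: f=3.460599 → u ← 3.252450 + 0.43·3.460599 = 4.740507
x=0.860000, u=4.740507: f=5.269624 → u ← 4.740507 + 0.43·5.269624 = 7.006446
x=1.290000, u=7.006446: f=7.939046 → u ← 7.006446 + 0.43·7.939046 = 10.420235
x=1.720000, u=10.420235: f=11.906272 → u ← 10.420235 + 0.43·11.906272 = 15.539933
u(2.15) ≈ 15.5399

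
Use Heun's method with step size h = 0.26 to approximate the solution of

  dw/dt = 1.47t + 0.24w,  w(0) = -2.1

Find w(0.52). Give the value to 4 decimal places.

-2.1739

Heun: k1 = f(t_n, w_n); k2 = f(t_n + h, w_n + h·k1); w_{n+1} = w_n + (h/2)·(k1 + k2).
t=0.000000, w=-2.100000:
  k1 = f(0.000000, -2.100000) = -0.504000
  k2 = f(0.260000, -2.231040) = -0.153250
  w ← -2.100000 + (0.26/2)·(-0.504000 + (-0.153250)) = -2.185442
t=0.260000, w=-2.185442:
  k1 = f(0.260000, -2.185442) = -0.142306
  k2 = f(0.520000, -2.222442) = 0.231014
  w ← -2.185442 + (0.26/2)·(-0.142306 + 0.231014) = -2.173910
w(0.52) ≈ -2.1739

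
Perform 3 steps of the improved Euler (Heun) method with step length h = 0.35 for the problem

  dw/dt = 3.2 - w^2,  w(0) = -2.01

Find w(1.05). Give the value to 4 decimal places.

-32.6892

Heun: k1 = f(t_n, w_n); k2 = f(t_n + h, w_n + h·k1); w_{n+1} = w_n + (h/2)·(k1 + k2).
t=0.000000, w=-2.010000:
  k1 = f(0.000000, -2.010000) = -0.840100
  k2 = f(0.350000, -2.304035) = -2.108577
  w ← -2.010000 + (0.35/2)·(-0.840100 + (-2.108577)) = -2.526019
t=0.350000, w=-2.526019:
  k1 = f(0.350000, -2.526019) = -3.180770
  k2 = f(0.700000, -3.639288) = -10.044416
  w ← -2.526019 + (0.35/2)·(-3.180770 + (-10.044416)) = -4.840426
t=0.700000, w=-4.840426:
  k1 = f(0.700000, -4.840426) = -20.229724
  k2 = f(1.050000, -11.920830) = -138.906177
  w ← -4.840426 + (0.35/2)·(-20.229724 + (-138.906177)) = -32.689209
w(1.05) ≈ -32.6892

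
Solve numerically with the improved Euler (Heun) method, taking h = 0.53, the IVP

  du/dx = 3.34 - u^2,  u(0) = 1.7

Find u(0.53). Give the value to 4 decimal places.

1.7085

Heun: k1 = f(x_n, u_n); k2 = f(x_n + h, u_n + h·k1); u_{n+1} = u_n + (h/2)·(k1 + k2).
x=0.000000, u=1.700000:
  k1 = f(0.000000, 1.700000) = 0.450000
  k2 = f(0.530000, 1.938500) = -0.417782
  u ← 1.700000 + (0.53/2)·(0.450000 + (-0.417782)) = 1.708538
u(0.53) ≈ 1.7085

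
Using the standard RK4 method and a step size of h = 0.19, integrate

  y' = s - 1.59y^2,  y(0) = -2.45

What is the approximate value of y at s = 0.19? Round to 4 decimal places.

-8.5185

RK4: k1 = f(s_n, y_n); k2 = f(s_n + h/2, y_n + (h/2)·k1); k3 = f(s_n + h/2, y_n + (h/2)·k2); k4 = f(s_n + h, y_n + h·k3); y_{n+1} = y_n + (h/6)·(k1 + 2k2 + 2k3 + k4).
s=0.000000, y=-2.450000:
  k1 = f(0.000000, -2.450000) = -9.543975
  k2 = f(0.095000, -3.356678) = -17.819983
  k3 = f(0.095000, -4.142898) = -27.195135
  k4 = f(0.190000, -7.617076) = -92.061547
  y ← -2.450000 + (0.19/6)·(k1 + 2k2 + 2k3 + k4) = -8.518466
y(0.19) ≈ -8.5185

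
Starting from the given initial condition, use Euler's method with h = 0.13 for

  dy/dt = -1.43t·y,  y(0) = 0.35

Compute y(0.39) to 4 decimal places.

Euler: y_{n+1} = y_n + h·f(t_n, y_n).
t=0.000000, y=0.350000: f=0.000000 → y ← 0.350000 + 0.13·0.000000 = 0.350000
t=0.130000, y=0.350000: f=-0.065065 → y ← 0.350000 + 0.13·(-0.065065) = 0.341542
t=0.260000, y=0.341542: f=-0.126985 → y ← 0.341542 + 0.13·(-0.126985) = 0.325033
y(0.39) ≈ 0.3250

0.3250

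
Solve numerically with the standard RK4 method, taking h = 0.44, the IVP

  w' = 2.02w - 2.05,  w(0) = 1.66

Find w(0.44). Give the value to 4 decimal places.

2.5805

RK4: k1 = f(s_n, w_n); k2 = f(s_n + h/2, w_n + (h/2)·k1); k3 = f(s_n + h/2, w_n + (h/2)·k2); k4 = f(s_n + h, w_n + h·k3); w_{n+1} = w_n + (h/6)·(k1 + 2k2 + 2k3 + k4).
s=0.000000, w=1.660000:
  k1 = f(0.000000, 1.660000) = 1.303200
  k2 = f(0.220000, 1.946704) = 1.882342
  k3 = f(0.220000, 2.074115) = 2.139713
  k4 = f(0.440000, 2.601474) = 3.204977
  w ← 1.660000 + (0.44/6)·(k1 + 2k2 + 2k3 + k4) = 2.580501
w(0.44) ≈ 2.5805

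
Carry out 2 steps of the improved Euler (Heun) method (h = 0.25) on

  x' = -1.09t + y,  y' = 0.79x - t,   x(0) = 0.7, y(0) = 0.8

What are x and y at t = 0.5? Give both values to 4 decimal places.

1.0267, 1.0236

Heun on (x,y): k1 = f(t_n, state_n); k2 = f(t_n + h, state_n + h·k1); state_{n+1} = state_n + (h/2)·(k1 + k2).
0.000000: (0.700000, 0.800000)
  k1 = (0.800000, 0.553000)
  predictor → (0.900000, 0.938250)
  k2 = (0.665750, 0.461000)
  → (0.883219, 0.926750)
0.250000: (0.883219, 0.926750)
  k1 = (0.654250, 0.447743)
  predictor → (1.046781, 1.038686)
  k2 = (0.493686, 0.326957)
  → (1.026711, 1.023587)
(x(0.5), y(0.5)) ≈ (1.0267, 1.0236)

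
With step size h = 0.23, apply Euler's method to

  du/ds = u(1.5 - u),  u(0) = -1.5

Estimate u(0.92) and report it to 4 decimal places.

-49.7295

Euler: u_{n+1} = u_n + h·f(s_n, u_n).
s=0.000000, u=-1.500000: f=-4.500000 → u ← -1.500000 + 0.23·(-4.500000) = -2.535000
s=0.230000, u=-2.535000: f=-10.228725 → u ← -2.535000 + 0.23·(-10.228725) = -4.887607
s=0.460000, u=-4.887607: f=-31.220110 → u ← -4.887607 + 0.23·(-31.220110) = -12.068232
s=0.690000, u=-12.068232: f=-163.744572 → u ← -12.068232 + 0.23·(-163.744572) = -49.729484
u(0.92) ≈ -49.7295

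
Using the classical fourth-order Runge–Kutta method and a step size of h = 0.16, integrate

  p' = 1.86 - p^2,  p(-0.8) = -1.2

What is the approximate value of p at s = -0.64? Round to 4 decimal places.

RK4: k1 = f(s_n, p_n); k2 = f(s_n + h/2, p_n + (h/2)·k1); k3 = f(s_n + h/2, p_n + (h/2)·k2); k4 = f(s_n + h, p_n + h·k3); p_{n+1} = p_n + (h/6)·(k1 + 2k2 + 2k3 + k4).
s=-0.800000, p=-1.200000:
  k1 = f(-0.800000, -1.200000) = 0.420000
  k2 = f(-0.720000, -1.166400) = 0.499511
  k3 = f(-0.720000, -1.160039) = 0.514309
  k4 = f(-0.640000, -1.117711) = 0.610723
  p ← -1.200000 + (0.16/6)·(k1 + 2k2 + 2k3 + k4) = -1.118444
p(-0.64) ≈ -1.1184

-1.1184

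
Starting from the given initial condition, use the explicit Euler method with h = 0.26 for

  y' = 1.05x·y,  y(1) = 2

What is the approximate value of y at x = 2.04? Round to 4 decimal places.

7.1944

Euler: y_{n+1} = y_n + h·f(x_n, y_n).
x=1.000000, y=2.000000: f=2.100000 → y ← 2.000000 + 0.26·2.100000 = 2.546000
x=1.260000, y=2.546000: f=3.368358 → y ← 2.546000 + 0.26·3.368358 = 3.421773
x=1.520000, y=3.421773: f=5.461150 → y ← 3.421773 + 0.26·5.461150 = 4.841672
x=1.780000, y=4.841672: f=9.049085 → y ← 4.841672 + 0.26·9.049085 = 7.194434
y(2.04) ≈ 7.1944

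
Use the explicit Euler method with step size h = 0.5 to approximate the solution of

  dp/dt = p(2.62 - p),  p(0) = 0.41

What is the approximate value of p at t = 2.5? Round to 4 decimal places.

2.6065

Euler: p_{n+1} = p_n + h·f(t_n, p_n).
t=0.000000, p=0.410000: f=0.906100 → p ← 0.410000 + 0.5·0.906100 = 0.863050
t=0.500000, p=0.863050: f=1.516336 → p ← 0.863050 + 0.5·1.516336 = 1.621218
t=1.000000, p=1.621218: f=1.619243 → p ← 1.621218 + 0.5·1.619243 = 2.430840
t=1.500000, p=2.430840: f=0.459819 → p ← 2.430840 + 0.5·0.459819 = 2.660749
t=2.000000, p=2.660749: f=-0.108423 → p ← 2.660749 + 0.5·(-0.108423) = 2.606538
p(2.5) ≈ 2.6065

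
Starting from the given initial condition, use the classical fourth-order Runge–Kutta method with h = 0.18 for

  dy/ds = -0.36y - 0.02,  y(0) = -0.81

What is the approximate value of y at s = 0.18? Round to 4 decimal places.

RK4: k1 = f(s_n, y_n); k2 = f(s_n + h/2, y_n + (h/2)·k1); k3 = f(s_n + h/2, y_n + (h/2)·k2); k4 = f(s_n + h, y_n + h·k3); y_{n+1} = y_n + (h/6)·(k1 + 2k2 + 2k3 + k4).
s=0.000000, y=-0.810000:
  k1 = f(0.000000, -0.810000) = 0.271600
  k2 = f(0.090000, -0.785556) = 0.262800
  k3 = f(0.090000, -0.786348) = 0.263085
  k4 = f(0.180000, -0.762645) = 0.254552
  y ← -0.810000 + (0.18/6)·(k1 + 2k2 + 2k3 + k4) = -0.762662
y(0.18) ≈ -0.7627

-0.7627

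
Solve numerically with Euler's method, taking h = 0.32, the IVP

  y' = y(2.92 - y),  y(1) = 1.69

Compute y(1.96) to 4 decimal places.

2.9047

Euler: y_{n+1} = y_n + h·f(x_n, y_n).
x=1.000000, y=1.690000: f=2.078700 → y ← 1.690000 + 0.32·2.078700 = 2.355184
x=1.320000, y=2.355184: f=1.330246 → y ← 2.355184 + 0.32·1.330246 = 2.780863
x=1.640000, y=2.780863: f=0.386922 → y ← 2.780863 + 0.32·0.386922 = 2.904678
y(1.96) ≈ 2.9047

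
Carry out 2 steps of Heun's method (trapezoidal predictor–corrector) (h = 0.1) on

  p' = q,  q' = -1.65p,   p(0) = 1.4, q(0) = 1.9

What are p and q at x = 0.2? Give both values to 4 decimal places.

Heun on (p,q): k1 = f(x_n, state_n); k2 = f(x_n + h, state_n + h·k1); state_{n+1} = state_n + (h/2)·(k1 + k2).
0.000000: (1.400000, 1.900000)
  k1 = (1.900000, -2.310000)
  predictor → (1.590000, 1.669000)
  k2 = (1.669000, -2.623500)
  → (1.578450, 1.653325)
0.100000: (1.578450, 1.653325)
  k1 = (1.653325, -2.604442)
  predictor → (1.743783, 1.392881)
  k2 = (1.392881, -2.877241)
  → (1.730760, 1.379241)
(p(0.2), q(0.2)) ≈ (1.7308, 1.3792)

1.7308, 1.3792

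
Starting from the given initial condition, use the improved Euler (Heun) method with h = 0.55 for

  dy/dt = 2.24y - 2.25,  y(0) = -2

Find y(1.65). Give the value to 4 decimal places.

Heun: k1 = f(t_n, y_n); k2 = f(t_n + h, y_n + h·k1); y_{n+1} = y_n + (h/2)·(k1 + k2).
t=0.000000, y=-2.000000:
  k1 = f(0.000000, -2.000000) = -6.730000
  k2 = f(0.550000, -5.701500) = -15.021360
  y ← -2.000000 + (0.55/2)·(-6.730000 + (-15.021360)) = -7.981624
t=0.550000, y=-7.981624:
  k1 = f(0.550000, -7.981624) = -20.128838
  k2 = f(1.100000, -19.052485) = -44.927566
  y ← -7.981624 + (0.55/2)·(-20.128838 + (-44.927566)) = -25.872135
t=1.100000, y=-25.872135:
  k1 = f(1.100000, -25.872135) = -60.203582
  k2 = f(1.650000, -58.984105) = -134.374396
  y ← -25.872135 + (0.55/2)·(-60.203582 + (-134.374396)) = -79.381079
y(1.65) ≈ -79.3811

-79.3811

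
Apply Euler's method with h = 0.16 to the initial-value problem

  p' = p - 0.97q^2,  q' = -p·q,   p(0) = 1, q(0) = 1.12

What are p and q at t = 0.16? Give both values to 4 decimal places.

0.9653, 0.9408

Euler on (p,q): p_{n+1} = p_n + h·p', q_{n+1} = q_n + h·q'.
0.000000: (1.000000, 1.120000); f=(-0.216768, -1.120000) → (0.965317, 0.940800)
(p(0.16), q(0.16)) ≈ (0.9653, 0.9408)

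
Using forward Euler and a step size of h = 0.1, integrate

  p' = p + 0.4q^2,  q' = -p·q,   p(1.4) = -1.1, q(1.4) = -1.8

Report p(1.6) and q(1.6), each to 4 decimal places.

-1.0288, -2.2139

Euler on (p,q): p_{n+1} = p_n + h·p', q_{n+1} = q_n + h·q'.
1.400000: (-1.100000, -1.800000); f=(0.196000, -1.980000) → (-1.080400, -1.998000)
1.500000: (-1.080400, -1.998000); f=(0.516402, -2.158639) → (-1.028760, -2.213864)
(p(1.6), q(1.6)) ≈ (-1.0288, -2.2139)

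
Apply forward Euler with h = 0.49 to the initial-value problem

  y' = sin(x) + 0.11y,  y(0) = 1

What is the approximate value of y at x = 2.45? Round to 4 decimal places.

2.9892

Euler: y_{n+1} = y_n + h·f(x_n, y_n).
x=0.000000, y=1.000000: f=0.110000 → y ← 1.000000 + 0.49·0.110000 = 1.053900
x=0.490000, y=1.053900: f=0.586555 → y ← 1.053900 + 0.49·0.586555 = 1.341312
x=0.980000, y=1.341312: f=0.978042 → y ← 1.341312 + 0.49·0.978042 = 1.820552
x=1.470000, y=1.820552: f=1.195185 → y ← 1.820552 + 0.49·1.195185 = 2.406193
x=1.960000, y=2.406193: f=1.189893 → y ← 2.406193 + 0.49·1.189893 = 2.989240
y(2.45) ≈ 2.9892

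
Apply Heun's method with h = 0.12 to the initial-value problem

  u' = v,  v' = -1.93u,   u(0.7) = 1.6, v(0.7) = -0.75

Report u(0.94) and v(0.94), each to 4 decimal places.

Heun on (u,v): k1 = f(s_n, state_n); k2 = f(s_n + h, state_n + h·k1); state_{n+1} = state_n + (h/2)·(k1 + k2).
0.700000: (1.600000, -0.750000)
  k1 = (-0.750000, -3.088000)
  predictor → (1.510000, -1.120560)
  k2 = (-1.120560, -2.914300)
  → (1.487766, -1.110138)
0.820000: (1.487766, -1.110138)
  k1 = (-1.110138, -2.871389)
  predictor → (1.354550, -1.454705)
  k2 = (-1.454705, -2.614281)
  → (1.333876, -1.439278)
(u(0.94), v(0.94)) ≈ (1.3339, -1.4393)

1.3339, -1.4393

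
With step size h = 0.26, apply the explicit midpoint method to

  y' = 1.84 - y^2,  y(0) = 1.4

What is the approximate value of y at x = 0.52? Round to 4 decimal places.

Midpoint: k1 = f(x_n, y_n); k2 = f(x_n + h/2, y_n + (h/2)·k1); y_{n+1} = y_n + h·k2.
x=0.000000, y=1.400000:
  k1 = f(0.000000, 1.400000) = -0.120000
  k2 = f(0.130000, 1.384400) = -0.076563
  y ← 1.400000 + 0.26·(-0.076563) = 1.380094
x=0.260000, y=1.380094:
  k1 = f(0.260000, 1.380094) = -0.064658
  k2 = f(0.390000, 1.371688) = -0.041528
  y ← 1.380094 + 0.26·(-0.041528) = 1.369296
y(0.52) ≈ 1.3693

1.3693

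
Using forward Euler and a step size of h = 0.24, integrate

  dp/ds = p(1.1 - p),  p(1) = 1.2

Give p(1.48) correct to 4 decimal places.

1.1512

Euler: p_{n+1} = p_n + h·f(s_n, p_n).
s=1.000000, p=1.200000: f=-0.120000 → p ← 1.200000 + 0.24·(-0.120000) = 1.171200
s=1.240000, p=1.171200: f=-0.083389 → p ← 1.171200 + 0.24·(-0.083389) = 1.151187
p(1.48) ≈ 1.1512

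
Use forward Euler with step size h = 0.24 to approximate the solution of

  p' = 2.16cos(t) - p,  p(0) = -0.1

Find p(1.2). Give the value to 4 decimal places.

1.2277

Euler: p_{n+1} = p_n + h·f(t_n, p_n).
t=0.000000, p=-0.100000: f=2.260000 → p ← -0.100000 + 0.24·2.260000 = 0.442400
t=0.240000, p=0.442400: f=1.655690 → p ← 0.442400 + 0.24·1.655690 = 0.839766
t=0.480000, p=0.839766: f=1.076143 → p ← 0.839766 + 0.24·1.076143 = 1.098040
t=0.720000, p=1.098040: f=0.525860 → p ← 1.098040 + 0.24·0.525860 = 1.224247
t=0.960000, p=1.224247: f=0.014557 → p ← 1.224247 + 0.24·0.014557 = 1.227740
p(1.2) ≈ 1.2277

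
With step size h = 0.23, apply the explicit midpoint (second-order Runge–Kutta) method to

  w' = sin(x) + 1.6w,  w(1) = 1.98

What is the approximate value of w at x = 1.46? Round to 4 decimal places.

Midpoint: k1 = f(x_n, w_n); k2 = f(x_n + h/2, w_n + (h/2)·k1); w_{n+1} = w_n + h·k2.
x=1.000000, w=1.980000:
  k1 = f(1.000000, 1.980000) = 4.009471
  k2 = f(1.115000, 2.441089) = 4.803653
  w ← 1.980000 + 0.23·4.803653 = 3.084840
x=1.230000, w=3.084840:
  k1 = f(1.230000, 3.084840) = 5.878233
  k2 = f(1.345000, 3.760837) = 6.991956
  w ← 3.084840 + 0.23·6.991956 = 4.692990
w(1.46) ≈ 4.6930

4.6930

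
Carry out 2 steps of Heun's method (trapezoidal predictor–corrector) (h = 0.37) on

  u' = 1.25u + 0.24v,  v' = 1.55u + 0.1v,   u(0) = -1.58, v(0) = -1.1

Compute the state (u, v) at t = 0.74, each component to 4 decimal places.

-4.4693, -4.3409

Heun on (u,v): k1 = f(t_n, state_n); k2 = f(t_n + h, state_n + h·k1); state_{n+1} = state_n + (h/2)·(k1 + k2).
0.000000: (-1.580000, -1.100000)
  k1 = (-2.239000, -2.559000)
  predictor → (-2.408430, -2.046830)
  k2 = (-3.501777, -3.937750)
  → (-2.642044, -2.301899)
0.370000: (-2.642044, -2.301899)
  k1 = (-3.855010, -4.325358)
  predictor → (-4.068397, -3.902281)
  k2 = (-6.022044, -6.696244)
  → (-4.469299, -4.340895)
(u(0.74), v(0.74)) ≈ (-4.4693, -4.3409)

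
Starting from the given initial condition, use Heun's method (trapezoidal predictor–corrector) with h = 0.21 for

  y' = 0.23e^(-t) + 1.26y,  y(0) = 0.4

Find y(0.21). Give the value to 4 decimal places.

0.5700

Heun: k1 = f(t_n, y_n); k2 = f(t_n + h, y_n + h·k1); y_{n+1} = y_n + (h/2)·(k1 + k2).
t=0.000000, y=0.400000:
  k1 = f(0.000000, 0.400000) = 0.734000
  k2 = f(0.210000, 0.554140) = 0.884651
  y ← 0.400000 + (0.21/2)·(0.734000 + 0.884651) = 0.569958
y(0.21) ≈ 0.5700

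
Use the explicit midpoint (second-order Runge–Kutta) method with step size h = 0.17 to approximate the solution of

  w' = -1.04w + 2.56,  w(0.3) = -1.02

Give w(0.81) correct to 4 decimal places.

Midpoint: k1 = f(x_n, w_n); k2 = f(x_n + h/2, w_n + (h/2)·k1); w_{n+1} = w_n + h·k2.
x=0.300000, w=-1.020000:
  k1 = f(0.300000, -1.020000) = 3.620800
  k2 = f(0.385000, -0.712232) = 3.300721
  w ← -1.020000 + 0.17·3.300721 = -0.458877
x=0.470000, w=-0.458877:
  k1 = f(0.470000, -0.458877) = 3.037232
  k2 = f(0.555000, -0.200713) = 2.768741
  w ← -0.458877 + 0.17·2.768741 = 0.011809
x=0.640000, w=0.011809:
  k1 = f(0.640000, 0.011809) = 2.547719
  k2 = f(0.725000, 0.228365) = 2.322501
  w ← 0.011809 + 0.17·2.322501 = 0.406634
w(0.81) ≈ 0.4066

0.4066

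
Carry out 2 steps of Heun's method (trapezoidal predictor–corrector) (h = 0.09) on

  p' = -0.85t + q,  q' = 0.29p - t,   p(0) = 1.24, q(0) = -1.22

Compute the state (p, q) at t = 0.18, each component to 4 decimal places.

1.0115, -1.1773

Heun on (p,q): k1 = f(t_n, state_n); k2 = f(t_n + h, state_n + h·k1); state_{n+1} = state_n + (h/2)·(k1 + k2).
0.000000: (1.240000, -1.220000)
  k1 = (-1.220000, 0.359600)
  predictor → (1.130200, -1.187636)
  k2 = (-1.264136, 0.237758)
  → (1.128214, -1.193119)
0.090000: (1.128214, -1.193119)
  k1 = (-1.269619, 0.237182)
  predictor → (1.013948, -1.171773)
  k2 = (-1.324773, 0.114045)
  → (1.011466, -1.177314)
(p(0.18), q(0.18)) ≈ (1.0115, -1.1773)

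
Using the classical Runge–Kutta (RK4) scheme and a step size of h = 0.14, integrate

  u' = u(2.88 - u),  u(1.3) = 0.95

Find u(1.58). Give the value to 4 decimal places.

1.5102

RK4: k1 = f(t_n, u_n); k2 = f(t_n + h/2, u_n + (h/2)·k1); k3 = f(t_n + h/2, u_n + (h/2)·k2); k4 = f(t_n + h, u_n + h·k3); u_{n+1} = u_n + (h/6)·(k1 + 2k2 + 2k3 + k4).
t=1.300000, u=0.950000:
  k1 = f(1.300000, 0.950000) = 1.833500
  k2 = f(1.370000, 1.078345) = 1.942806
  k3 = f(1.370000, 1.085996) = 1.948281
  k4 = f(1.440000, 1.222759) = 2.026407
  u ← 0.950000 + (0.14/6)·(k1 + 2k2 + 2k3 + k4) = 1.221649
t=1.440000, u=1.221649:
  k1 = f(1.440000, 1.221649) = 2.025923
  k2 = f(1.510000, 1.363463) = 2.067742
  k3 = f(1.510000, 1.366390) = 2.068182
  k4 = f(1.580000, 1.511194) = 2.068531
  u ← 1.221649 + (0.14/6)·(k1 + 2k2 + 2k3 + k4) = 1.510196
u(1.58) ≈ 1.5102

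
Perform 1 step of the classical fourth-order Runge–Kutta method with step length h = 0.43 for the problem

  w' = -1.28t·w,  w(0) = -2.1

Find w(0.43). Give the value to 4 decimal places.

RK4: k1 = f(t_n, w_n); k2 = f(t_n + h/2, w_n + (h/2)·k1); k3 = f(t_n + h/2, w_n + (h/2)·k2); k4 = f(t_n + h, w_n + h·k3); w_{n+1} = w_n + (h/6)·(k1 + 2k2 + 2k3 + k4).
t=0.000000, w=-2.100000:
  k1 = f(0.000000, -2.100000) = 0.000000
  k2 = f(0.215000, -2.100000) = 0.577920
  k3 = f(0.215000, -1.975747) = 0.543726
  k4 = f(0.430000, -1.866198) = 1.027155
  w ← -2.100000 + (0.43/6)·(k1 + 2k2 + 2k3 + k4) = -1.865618
w(0.43) ≈ -1.8656

-1.8656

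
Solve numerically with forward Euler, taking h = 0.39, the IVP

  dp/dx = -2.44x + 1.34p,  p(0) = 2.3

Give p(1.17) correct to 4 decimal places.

Euler: p_{n+1} = p_n + h·f(x_n, p_n).
x=0.000000, p=2.300000: f=3.082000 → p ← 2.300000 + 0.39·3.082000 = 3.501980
x=0.390000, p=3.501980: f=3.741053 → p ← 3.501980 + 0.39·3.741053 = 4.960991
x=0.780000, p=4.960991: f=4.744528 → p ← 4.960991 + 0.39·4.744528 = 6.811357
p(1.17) ≈ 6.8114

6.8114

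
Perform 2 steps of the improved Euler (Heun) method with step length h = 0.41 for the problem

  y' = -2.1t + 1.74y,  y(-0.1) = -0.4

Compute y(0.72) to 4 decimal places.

-2.2051

Heun: k1 = f(t_n, y_n); k2 = f(t_n + h, y_n + h·k1); y_{n+1} = y_n + (h/2)·(k1 + k2).
t=-0.100000, y=-0.400000:
  k1 = f(-0.100000, -0.400000) = -0.486000
  k2 = f(0.310000, -0.599260) = -1.693712
  y ← -0.400000 + (0.41/2)·(-0.486000 + (-1.693712)) = -0.846841
t=0.310000, y=-0.846841:
  k1 = f(0.310000, -0.846841) = -2.124503
  k2 = f(0.720000, -1.717887) = -4.501124
  y ← -0.846841 + (0.41/2)·(-2.124503 + (-4.501124)) = -2.205095
y(0.72) ≈ -2.2051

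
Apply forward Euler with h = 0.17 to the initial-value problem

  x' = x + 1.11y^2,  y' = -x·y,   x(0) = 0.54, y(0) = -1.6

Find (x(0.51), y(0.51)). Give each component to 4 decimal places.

2.2541, -0.8368

Euler on (x,y): x_{n+1} = x_n + h·x', y_{n+1} = y_n + h·y'.
0.000000: (0.540000, -1.600000); f=(3.381600, 0.864000) → (1.114872, -1.453120)
0.170000: (1.114872, -1.453120); f=(3.458701, 1.620043) → (1.702851, -1.177713)
0.340000: (1.702851, -1.177713); f=(3.242429, 2.005470) → (2.254064, -0.836783)
(x(0.51), y(0.51)) ≈ (2.2541, -0.8368)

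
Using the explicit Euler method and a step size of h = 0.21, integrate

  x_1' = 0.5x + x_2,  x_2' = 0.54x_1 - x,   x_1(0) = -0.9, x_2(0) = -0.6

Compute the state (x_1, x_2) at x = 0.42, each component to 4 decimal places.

Euler on (x_1,x_2): x_1_{n+1} = x_1_n + h·x_1', x_2_{n+1} = x_2_n + h·x_2'.
0.000000: (-0.900000, -0.600000); f=(-0.600000, -0.486000) → (-1.026000, -0.702060)
0.210000: (-1.026000, -0.702060); f=(-0.597060, -0.764040) → (-1.151383, -0.862508)
(x_1(0.42), x_2(0.42)) ≈ (-1.1514, -0.8625)

-1.1514, -0.8625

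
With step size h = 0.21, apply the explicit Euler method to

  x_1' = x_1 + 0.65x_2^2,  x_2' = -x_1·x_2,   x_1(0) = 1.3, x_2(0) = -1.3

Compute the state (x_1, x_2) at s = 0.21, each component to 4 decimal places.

1.8037, -0.9451

Euler on (x_1,x_2): x_1_{n+1} = x_1_n + h·x_1', x_2_{n+1} = x_2_n + h·x_2'.
0.000000: (1.300000, -1.300000); f=(2.398500, 1.690000) → (1.803685, -0.945100)
(x_1(0.21), x_2(0.21)) ≈ (1.8037, -0.9451)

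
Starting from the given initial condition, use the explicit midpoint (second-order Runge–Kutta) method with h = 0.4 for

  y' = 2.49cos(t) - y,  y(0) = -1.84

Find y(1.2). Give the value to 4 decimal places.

0.6143

Midpoint: k1 = f(t_n, y_n); k2 = f(t_n + h/2, y_n + (h/2)·k1); y_{n+1} = y_n + h·k2.
t=0.000000, y=-1.840000:
  k1 = f(0.000000, -1.840000) = 4.330000
  k2 = f(0.200000, -0.974000) = 3.414366
  y ← -1.840000 + 0.4·3.414366 = -0.474254
t=0.400000, y=-0.474254:
  k1 = f(0.400000, -0.474254) = 2.767696
  k2 = f(0.600000, 0.079285) = 1.975800
  y ← -0.474254 + 0.4·1.975800 = 0.316066
t=0.800000, y=0.316066:
  k1 = f(0.800000, 0.316066) = 1.418733
  k2 = f(1.000000, 0.599813) = 0.745540
  y ← 0.316066 + 0.4·0.745540 = 0.614282
y(1.2) ≈ 0.6143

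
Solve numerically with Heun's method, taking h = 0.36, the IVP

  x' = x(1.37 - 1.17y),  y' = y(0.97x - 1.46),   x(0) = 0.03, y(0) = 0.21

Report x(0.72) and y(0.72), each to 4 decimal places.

0.0708, 0.0808

Heun on (x,y): k1 = f(t_n, state_n); k2 = f(t_n + h, state_n + h·k1); state_{n+1} = state_n + (h/2)·(k1 + k2).
0.000000: (0.030000, 0.210000)
  k1 = (0.033729, -0.300489)
  predictor → (0.042142, 0.101824)
  k2 = (0.052715, -0.144501)
  → (0.045560, 0.129902)
0.360000: (0.045560, 0.129902)
  k1 = (0.055493, -0.183916)
  predictor → (0.065537, 0.063692)
  k2 = (0.084902, -0.088942)
  → (0.070831, 0.080788)
(x(0.72), y(0.72)) ≈ (0.0708, 0.0808)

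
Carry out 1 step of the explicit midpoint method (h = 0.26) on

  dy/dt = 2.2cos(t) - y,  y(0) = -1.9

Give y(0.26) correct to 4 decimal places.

-0.9774

Midpoint: k1 = f(t_n, y_n); k2 = f(t_n + h/2, y_n + (h/2)·k1); y_{n+1} = y_n + h·k2.
t=0.000000, y=-1.900000:
  k1 = f(0.000000, -1.900000) = 4.100000
  k2 = f(0.130000, -1.367000) = 3.548436
  y ← -1.900000 + 0.26·3.548436 = -0.977407
y(0.26) ≈ -0.9774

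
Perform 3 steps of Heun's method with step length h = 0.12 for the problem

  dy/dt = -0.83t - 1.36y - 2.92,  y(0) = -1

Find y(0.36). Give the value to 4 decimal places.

-1.4890

Heun: k1 = f(t_n, y_n); k2 = f(t_n + h, y_n + h·k1); y_{n+1} = y_n + (h/2)·(k1 + k2).
t=0.000000, y=-1.000000:
  k1 = f(0.000000, -1.000000) = -1.560000
  k2 = f(0.120000, -1.187200) = -1.405008
  y ← -1.000000 + (0.12/2)·(-1.560000 + (-1.405008)) = -1.177900
t=0.120000, y=-1.177900:
  k1 = f(0.120000, -1.177900) = -1.417655
  k2 = f(0.240000, -1.348019) = -1.285894
  y ← -1.177900 + (0.12/2)·(-1.417655 + (-1.285894)) = -1.340113
t=0.240000, y=-1.340113:
  k1 = f(0.240000, -1.340113) = -1.296646
  k2 = f(0.360000, -1.495711) = -1.184633
  y ← -1.340113 + (0.12/2)·(-1.296646 + (-1.184633)) = -1.488990
y(0.36) ≈ -1.4890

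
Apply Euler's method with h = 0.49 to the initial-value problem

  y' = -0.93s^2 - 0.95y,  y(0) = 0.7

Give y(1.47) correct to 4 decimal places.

Euler: y_{n+1} = y_n + h·f(s_n, y_n).
s=0.000000, y=0.700000: f=-0.665000 → y ← 0.700000 + 0.49·(-0.665000) = 0.374150
s=0.490000, y=0.374150: f=-0.578735 → y ← 0.374150 + 0.49·(-0.578735) = 0.090570
s=0.980000, y=0.090570: f=-0.979213 → y ← 0.090570 + 0.49·(-0.979213) = -0.389245
y(1.47) ≈ -0.3892

-0.3892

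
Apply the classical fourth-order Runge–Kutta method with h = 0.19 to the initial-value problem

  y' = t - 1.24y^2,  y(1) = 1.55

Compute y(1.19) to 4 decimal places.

1.2926

RK4: k1 = f(t_n, y_n); k2 = f(t_n + h/2, y_n + (h/2)·k1); k3 = f(t_n + h/2, y_n + (h/2)·k2); k4 = f(t_n + h, y_n + h·k3); y_{n+1} = y_n + (h/6)·(k1 + 2k2 + 2k3 + k4).
t=1.000000, y=1.550000:
  k1 = f(1.000000, 1.550000) = -1.979100
  k2 = f(1.095000, 1.361986) = -1.205206
  k3 = f(1.095000, 1.435505) = -1.460238
  k4 = f(1.190000, 1.272555) = -0.818051
  y ← 1.550000 + (0.19/6)·(k1 + 2k2 + 2k3 + k4) = 1.292612
y(1.19) ≈ 1.2926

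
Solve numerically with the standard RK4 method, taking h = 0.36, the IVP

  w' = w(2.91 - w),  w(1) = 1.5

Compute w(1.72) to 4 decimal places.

2.6060

RK4: k1 = f(x_n, w_n); k2 = f(x_n + h/2, w_n + (h/2)·k1); k3 = f(x_n + h/2, w_n + (h/2)·k2); k4 = f(x_n + h, w_n + h·k3); w_{n+1} = w_n + (h/6)·(k1 + 2k2 + 2k3 + k4).
x=1.000000, w=1.500000:
  k1 = f(1.000000, 1.500000) = 2.115000
  k2 = f(1.180000, 1.880700) = 1.935805
  k3 = f(1.180000, 1.848445) = 1.962226
  k4 = f(1.360000, 2.206401) = 1.552421
  w ← 1.500000 + (0.36/6)·(k1 + 2k2 + 2k3 + k4) = 2.187809
x=1.360000, w=2.187809:
  k1 = f(1.360000, 2.187809) = 1.580016
  k2 = f(1.540000, 2.472212) = 1.082305
  k3 = f(1.540000, 2.382624) = 1.256539
  k4 = f(1.720000, 2.640163) = 0.712414
  w ← 2.187809 + (0.36/6)·(k1 + 2k2 + 2k3 + k4) = 2.606016
w(1.72) ≈ 2.6060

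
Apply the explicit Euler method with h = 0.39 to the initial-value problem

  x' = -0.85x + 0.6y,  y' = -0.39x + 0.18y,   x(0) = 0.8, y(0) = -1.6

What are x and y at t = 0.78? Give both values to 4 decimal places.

-0.3219, -1.9871

Euler on (x,y): x_{n+1} = x_n + h·x', y_{n+1} = y_n + h·y'.
0.000000: (0.800000, -1.600000); f=(-1.640000, -0.600000) → (0.160400, -1.834000)
0.390000: (0.160400, -1.834000); f=(-1.236740, -0.392676) → (-0.321929, -1.987144)
(x(0.78), y(0.78)) ≈ (-0.3219, -1.9871)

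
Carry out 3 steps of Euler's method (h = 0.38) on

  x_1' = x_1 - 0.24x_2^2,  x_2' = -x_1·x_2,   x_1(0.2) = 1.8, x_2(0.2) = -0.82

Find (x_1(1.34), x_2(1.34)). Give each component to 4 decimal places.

4.6053, 0.0055

Euler on (x_1,x_2): x_1_{n+1} = x_1_n + h·x_1', x_2_{n+1} = x_2_n + h·x_2'.
0.200000: (1.800000, -0.820000); f=(1.638624, 1.476000) → (2.422677, -0.259120)
0.580000: (2.422677, -0.259120); f=(2.406563, 0.627764) → (3.337171, -0.020570)
0.960000: (3.337171, -0.020570); f=(3.337069, 0.068644) → (4.605257, 0.005515)
(x_1(1.34), x_2(1.34)) ≈ (4.6053, 0.0055)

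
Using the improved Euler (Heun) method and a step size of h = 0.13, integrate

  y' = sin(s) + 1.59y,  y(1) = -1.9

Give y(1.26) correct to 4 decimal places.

Heun: k1 = f(s_n, y_n); k2 = f(s_n + h, y_n + h·k1); y_{n+1} = y_n + (h/2)·(k1 + k2).
s=1.000000, y=-1.900000:
  k1 = f(1.000000, -1.900000) = -2.179529
  k2 = f(1.130000, -2.183339) = -2.567096
  y ← -1.900000 + (0.13/2)·(-2.179529 + (-2.567096)) = -2.208531
s=1.130000, y=-2.208531:
  k1 = f(1.130000, -2.208531) = -2.607152
  k2 = f(1.260000, -2.547460) = -3.098372
  y ← -2.208531 + (0.13/2)·(-2.607152 + (-3.098372)) = -2.579390
y(1.26) ≈ -2.5794

-2.5794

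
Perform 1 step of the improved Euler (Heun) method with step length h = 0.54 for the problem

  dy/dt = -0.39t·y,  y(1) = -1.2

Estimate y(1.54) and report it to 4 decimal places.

-0.9200

Heun: k1 = f(t_n, y_n); k2 = f(t_n + h, y_n + h·k1); y_{n+1} = y_n + (h/2)·(k1 + k2).
t=1.000000, y=-1.200000:
  k1 = f(1.000000, -1.200000) = 0.468000
  k2 = f(1.540000, -0.947280) = 0.568936
  y ← -1.200000 + (0.54/2)·(0.468000 + 0.568936) = -0.920027
y(1.54) ≈ -0.9200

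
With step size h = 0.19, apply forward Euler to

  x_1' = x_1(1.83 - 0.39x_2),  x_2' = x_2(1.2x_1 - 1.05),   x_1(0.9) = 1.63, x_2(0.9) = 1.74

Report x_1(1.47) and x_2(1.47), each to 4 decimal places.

Euler on (x_1,x_2): x_1_{n+1} = x_1_n + h·x_1', x_2_{n+1} = x_2_n + h·x_2'.
0.900000: (1.630000, 1.740000); f=(1.876782, 1.576440) → (1.986589, 2.039524)
1.090000: (1.986589, 2.039524); f=(2.055296, 2.720533) → (2.377095, 2.556425)
1.280000: (2.377095, 2.556425); f=(1.980106, 4.607991) → (2.753315, 3.431943)
(x_1(1.47), x_2(1.47)) ≈ (2.7533, 3.4319)

2.7533, 3.4319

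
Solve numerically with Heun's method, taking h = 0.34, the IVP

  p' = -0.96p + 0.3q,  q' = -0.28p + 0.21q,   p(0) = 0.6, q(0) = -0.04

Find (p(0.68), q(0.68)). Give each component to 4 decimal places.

Heun on (p,q): k1 = f(t_n, state_n); k2 = f(t_n + h, state_n + h·k1); state_{n+1} = state_n + (h/2)·(k1 + k2).
0.000000: (0.600000, -0.040000)
  k1 = (-0.588000, -0.176400)
  predictor → (0.400080, -0.099976)
  k2 = (-0.414070, -0.133017)
  → (0.429648, -0.092601)
0.340000: (0.429648, -0.092601)
  k1 = (-0.440243, -0.139748)
  predictor → (0.279966, -0.140115)
  k2 = (-0.310802, -0.107815)
  → (0.301971, -0.134687)
(p(0.68), q(0.68)) ≈ (0.3020, -0.1347)

0.3020, -0.1347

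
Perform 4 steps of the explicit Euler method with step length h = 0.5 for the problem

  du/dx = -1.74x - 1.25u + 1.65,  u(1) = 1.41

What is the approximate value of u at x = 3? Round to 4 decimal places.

-1.7351

Euler: u_{n+1} = u_n + h·f(x_n, u_n).
x=1.000000, u=1.410000: f=-1.852500 → u ← 1.410000 + 0.5·(-1.852500) = 0.483750
x=1.500000, u=0.483750: f=-1.564687 → u ← 0.483750 + 0.5·(-1.564687) = -0.298594
x=2.000000, u=-0.298594: f=-1.456758 → u ← -0.298594 + 0.5·(-1.456758) = -1.026973
x=2.500000, u=-1.026973: f=-1.416284 → u ← -1.026973 + 0.5·(-1.416284) = -1.735115
u(3) ≈ -1.7351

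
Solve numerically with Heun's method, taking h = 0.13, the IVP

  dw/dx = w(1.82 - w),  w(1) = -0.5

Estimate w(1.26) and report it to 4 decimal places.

Heun: k1 = f(x_n, w_n); k2 = f(x_n + h, w_n + h·k1); w_{n+1} = w_n + (h/2)·(k1 + k2).
x=1.000000, w=-0.500000:
  k1 = f(1.000000, -0.500000) = -1.160000
  k2 = f(1.130000, -0.650800) = -1.607997
  w ← -0.500000 + (0.13/2)·(-1.160000 + (-1.607997)) = -0.679920
x=1.130000, w=-0.679920:
  k1 = f(1.130000, -0.679920) = -1.699745
  k2 = f(1.260000, -0.900887) = -2.451210
  w ← -0.679920 + (0.13/2)·(-1.699745 + (-2.451210)) = -0.949732
w(1.26) ≈ -0.9497

-0.9497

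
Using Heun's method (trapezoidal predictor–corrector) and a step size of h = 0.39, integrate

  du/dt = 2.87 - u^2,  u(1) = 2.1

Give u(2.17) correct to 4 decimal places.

1.7646

Heun: k1 = f(t_n, u_n); k2 = f(t_n + h, u_n + h·k1); u_{n+1} = u_n + (h/2)·(k1 + k2).
t=1.000000, u=2.100000:
  k1 = f(1.000000, 2.100000) = -1.540000
  k2 = f(1.390000, 1.499400) = 0.621800
  u ← 2.100000 + (0.39/2)·(-1.540000 + 0.621800) = 1.920951
t=1.390000, u=1.920951:
  k1 = f(1.390000, 1.920951) = -0.820052
  k2 = f(1.780000, 1.601130) = 0.306381
  u ← 1.920951 + (0.39/2)·(-0.820052 + 0.306381) = 1.820785
t=1.780000, u=1.820785:
  k1 = f(1.780000, 1.820785) = -0.445258
  k2 = f(2.170000, 1.647134) = 0.156948
  u ← 1.820785 + (0.39/2)·(-0.445258 + 0.156948) = 1.764565
u(2.17) ≈ 1.7646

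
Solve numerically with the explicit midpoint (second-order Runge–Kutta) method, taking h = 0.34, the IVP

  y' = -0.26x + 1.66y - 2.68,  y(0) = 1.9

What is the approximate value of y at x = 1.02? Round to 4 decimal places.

Midpoint: k1 = f(x_n, y_n); k2 = f(x_n + h/2, y_n + (h/2)·k1); y_{n+1} = y_n + h·k2.
x=0.000000, y=1.900000:
  k1 = f(0.000000, 1.900000) = 0.474000
  k2 = f(0.170000, 1.980580) = 0.563563
  y ← 1.900000 + 0.34·0.563563 = 2.091611
x=0.340000, y=2.091611:
  k1 = f(0.340000, 2.091611) = 0.703675
  k2 = f(0.510000, 2.211236) = 0.858052
  y ← 2.091611 + 0.34·0.858052 = 2.383349
x=0.680000, y=2.383349:
  k1 = f(0.680000, 2.383349) = 1.099559
  k2 = f(0.850000, 2.570274) = 1.365655
  y ← 2.383349 + 0.34·1.365655 = 2.847672
y(1.02) ≈ 2.8477

2.8477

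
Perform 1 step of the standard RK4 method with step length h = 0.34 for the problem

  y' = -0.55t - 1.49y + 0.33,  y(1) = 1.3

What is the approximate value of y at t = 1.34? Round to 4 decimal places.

0.6979

RK4: k1 = f(t_n, y_n); k2 = f(t_n + h/2, y_n + (h/2)·k1); k3 = f(t_n + h/2, y_n + (h/2)·k2); k4 = f(t_n + h, y_n + h·k3); y_{n+1} = y_n + (h/6)·(k1 + 2k2 + 2k3 + k4).
t=1.000000, y=1.300000:
  k1 = f(1.000000, 1.300000) = -2.157000
  k2 = f(1.170000, 0.933310) = -1.704132
  k3 = f(1.170000, 1.010298) = -1.818843
  k4 = f(1.340000, 0.681593) = -1.422574
  y ← 1.300000 + (0.34/6)·(k1 + 2k2 + 2k3 + k4) = 0.697887
y(1.34) ≈ 0.6979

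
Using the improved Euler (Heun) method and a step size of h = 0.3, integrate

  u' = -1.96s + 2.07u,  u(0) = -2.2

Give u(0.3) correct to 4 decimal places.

-4.0786

Heun: k1 = f(s_n, u_n); k2 = f(s_n + h, u_n + h·k1); u_{n+1} = u_n + (h/2)·(k1 + k2).
s=0.000000, u=-2.200000:
  k1 = f(0.000000, -2.200000) = -4.554000
  k2 = f(0.300000, -3.566200) = -7.970034
  u ← -2.200000 + (0.3/2)·(-4.554000 + (-7.970034)) = -4.078605
u(0.3) ≈ -4.0786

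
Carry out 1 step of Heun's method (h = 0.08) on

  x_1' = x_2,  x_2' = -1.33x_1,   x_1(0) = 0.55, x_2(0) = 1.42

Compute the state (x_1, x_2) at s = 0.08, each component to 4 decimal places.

Heun on (x_1,x_2): k1 = f(s_n, state_n); k2 = f(s_n + h, state_n + h·k1); state_{n+1} = state_n + (h/2)·(k1 + k2).
0.000000: (0.550000, 1.420000)
  k1 = (1.420000, -0.731500)
  predictor → (0.663600, 1.361480)
  k2 = (1.361480, -0.882588)
  → (0.661259, 1.355436)
(x_1(0.08), x_2(0.08)) ≈ (0.6613, 1.3554)

0.6613, 1.3554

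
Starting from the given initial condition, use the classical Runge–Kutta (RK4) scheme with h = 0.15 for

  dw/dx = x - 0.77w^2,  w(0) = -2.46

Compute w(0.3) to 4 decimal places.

RK4: k1 = f(x_n, w_n); k2 = f(x_n + h/2, w_n + (h/2)·k1); k3 = f(x_n + h/2, w_n + (h/2)·k2); k4 = f(x_n + h, w_n + h·k3); w_{n+1} = w_n + (h/6)·(k1 + 2k2 + 2k3 + k4).
x=0.000000, w=-2.460000:
  k1 = f(0.000000, -2.460000) = -4.659732
  k2 = f(0.075000, -2.809480) = -6.002747
  k3 = f(0.075000, -2.910206) = -6.446360
  k4 = f(0.150000, -3.426954) = -8.892891
  w ← -2.460000 + (0.15/6)·(k1 + 2k2 + 2k3 + k4) = -3.421271
x=0.150000, w=-3.421271:
  k1 = f(0.150000, -3.421271) = -8.862923
  k2 = f(0.225000, -4.085990) = -12.630393
  k3 = f(0.225000, -4.368550) = -14.469859
  k4 = f(0.300000, -5.591750) = -23.776102
  w ← -3.421271 + (0.15/6)·(k1 + 2k2 + 2k3 + k4) = -5.592259
w(0.3) ≈ -5.5923

-5.5923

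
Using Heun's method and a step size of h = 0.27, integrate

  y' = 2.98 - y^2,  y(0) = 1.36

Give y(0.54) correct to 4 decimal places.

1.6326

Heun: k1 = f(x_n, y_n); k2 = f(x_n + h, y_n + h·k1); y_{n+1} = y_n + (h/2)·(k1 + k2).
x=0.000000, y=1.360000:
  k1 = f(0.000000, 1.360000) = 1.130400
  k2 = f(0.270000, 1.665208) = 0.207082
  y ← 1.360000 + (0.27/2)·(1.130400 + 0.207082) = 1.540560
x=0.270000, y=1.540560:
  k1 = f(0.270000, 1.540560) = 0.606675
  k2 = f(0.540000, 1.704362) = 0.075149
  y ← 1.540560 + (0.27/2)·(0.606675 + 0.075149) = 1.632606
y(0.54) ≈ 1.6326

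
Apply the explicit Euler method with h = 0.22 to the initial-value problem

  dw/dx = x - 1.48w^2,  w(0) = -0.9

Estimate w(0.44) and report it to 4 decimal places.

-1.5563

Euler: w_{n+1} = w_n + h·f(x_n, w_n).
x=0.000000, w=-0.900000: f=-1.198800 → w ← -0.900000 + 0.22·(-1.198800) = -1.163736
x=0.220000, w=-1.163736: f=-1.784337 → w ← -1.163736 + 0.22·(-1.784337) = -1.556290
w(0.44) ≈ -1.5563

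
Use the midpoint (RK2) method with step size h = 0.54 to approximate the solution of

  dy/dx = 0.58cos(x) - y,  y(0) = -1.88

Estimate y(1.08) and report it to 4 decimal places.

-0.4149

Midpoint: k1 = f(x_n, y_n); k2 = f(x_n + h/2, y_n + (h/2)·k1); y_{n+1} = y_n + h·k2.
x=0.000000, y=-1.880000:
  k1 = f(0.000000, -1.880000) = 2.460000
  k2 = f(0.270000, -1.215800) = 1.774787
  y ← -1.880000 + 0.54·1.774787 = -0.921615
x=0.540000, y=-0.921615:
  k1 = f(0.540000, -0.921615) = 1.419086
  k2 = f(0.810000, -0.538462) = 0.938371
  y ← -0.921615 + 0.54·0.938371 = -0.414895
y(1.08) ≈ -0.4149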